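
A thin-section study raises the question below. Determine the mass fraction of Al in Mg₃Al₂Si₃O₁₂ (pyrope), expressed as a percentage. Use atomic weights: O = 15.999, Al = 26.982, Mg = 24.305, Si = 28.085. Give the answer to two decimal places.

Formula mass = 3*24.305 + 2*26.982 + 3*28.085 + 12*15.999 = 403.122 g/mol, of which 53.964 g is Al.
So Al makes up 53.964/403.122 = 0.1339 of the mass, i.e. 13.39%.

13.39 wt%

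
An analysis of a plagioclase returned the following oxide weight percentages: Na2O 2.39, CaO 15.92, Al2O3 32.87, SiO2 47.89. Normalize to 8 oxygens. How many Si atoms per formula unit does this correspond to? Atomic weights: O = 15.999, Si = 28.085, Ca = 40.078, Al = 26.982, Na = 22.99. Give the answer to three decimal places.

2.211 Si apfu

2.39 wt% Na2O ÷ 61.979 g/mol = 0.03856 mol, giving 0.07712 Na and 0.03856 O.
15.92 wt% CaO ÷ 56.077 g/mol = 0.28390 mol, giving 0.28390 Ca and 0.28390 O.
32.87 wt% Al2O3 ÷ 101.961 g/mol = 0.32238 mol, giving 0.64476 Al and 0.96714 O.
47.89 wt% SiO2 ÷ 60.083 g/mol = 0.79706 mol, giving 0.79706 Si and 1.59412 O.
Oxygen sums to 2.88372; scaling by 8/2.88372 = 2.77419 puts the formula on 8 O.
Si: 0.79706 × 2.77419 = 2.211 atoms per formula unit.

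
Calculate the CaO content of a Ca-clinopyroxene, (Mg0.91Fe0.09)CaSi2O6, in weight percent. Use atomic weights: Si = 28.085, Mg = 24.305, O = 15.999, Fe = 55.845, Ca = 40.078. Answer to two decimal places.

25.56 wt%

M((Mg0.91Fe0.09)CaSi2O6) = 219.386 g/mol; M(CaO) = 56.077 g/mol.
Moles CaO per formula unit = 1 Ca ÷ 1 = 1.0000.
CaO fraction = (1.0000 × 56.077) / 219.386 = 56.077/219.386 = 0.2556.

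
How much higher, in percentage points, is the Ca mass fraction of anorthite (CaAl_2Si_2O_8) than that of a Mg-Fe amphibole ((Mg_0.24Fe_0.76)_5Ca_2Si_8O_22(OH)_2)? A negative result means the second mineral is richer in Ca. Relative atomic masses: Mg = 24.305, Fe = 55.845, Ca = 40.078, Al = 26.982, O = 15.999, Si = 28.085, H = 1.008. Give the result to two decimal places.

M(CaAl_2Si_2O_8) = 278.204 g/mol, so wt% Ca = 40.078/278.204 × 100 = 14.41%.
M((Mg_0.24Fe_0.76)_5Ca_2Si_8O_22(OH)_2) = 932.205 g/mol, so wt% Ca = 80.156/932.205 × 100 = 8.60%.
14.41 − 8.60 = 5.81 pp.

5.81 percentage points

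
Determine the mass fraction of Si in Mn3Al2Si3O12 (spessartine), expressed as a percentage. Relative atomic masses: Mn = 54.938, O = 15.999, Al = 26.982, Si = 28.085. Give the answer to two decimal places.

17.02 mass %

Formula mass = 3*54.938 + 2*26.982 + 3*28.085 + 12*15.999 = 495.021 g/mol, of which 84.255 g is Si.
So Si makes up 84.255/495.021 = 0.1702 of the mass, i.e. 17.02%.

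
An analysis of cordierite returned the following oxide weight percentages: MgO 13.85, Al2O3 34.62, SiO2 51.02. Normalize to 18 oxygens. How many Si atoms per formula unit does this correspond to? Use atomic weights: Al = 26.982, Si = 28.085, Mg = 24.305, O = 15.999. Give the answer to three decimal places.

4.994 Si apfu

13.85 wt% MgO ÷ 40.304 g/mol = 0.34364 mol, giving 0.34364 Mg and 0.34364 O.
34.62 wt% Al2O3 ÷ 101.961 g/mol = 0.33954 mol, giving 0.67908 Al and 1.01862 O.
51.02 wt% SiO2 ÷ 60.083 g/mol = 0.84916 mol, giving 0.84916 Si and 1.69832 O.
Oxygen sums to 3.06058; scaling by 18/3.06058 = 5.88124 puts the formula on 18 O.
Si: 0.84916 × 5.88124 = 4.994 atoms per formula unit.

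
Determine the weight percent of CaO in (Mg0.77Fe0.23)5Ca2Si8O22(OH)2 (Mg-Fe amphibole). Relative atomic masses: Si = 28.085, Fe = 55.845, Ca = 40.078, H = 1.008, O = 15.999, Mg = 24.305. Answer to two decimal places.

13.22 wt%

M((Mg0.77Fe0.23)5Ca2Si8O22(OH)2) = 848.624 g/mol; M(CaO) = 56.077 g/mol.
Moles CaO per formula unit = 2 Ca ÷ 1 = 2.0000.
CaO fraction = (2.0000 × 56.077) / 848.624 = 112.154/848.624 = 0.1322.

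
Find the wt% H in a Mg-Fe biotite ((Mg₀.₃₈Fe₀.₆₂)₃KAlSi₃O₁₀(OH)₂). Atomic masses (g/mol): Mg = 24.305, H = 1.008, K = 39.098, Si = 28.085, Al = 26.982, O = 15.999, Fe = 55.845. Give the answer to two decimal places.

Formula mass = 1.14×24.305 + 1.86×55.845 + 1×39.098 + 1×26.982 + 3×28.085 + 12×15.999 + 2×1.008 = 475.918 g/mol, of which 2.016 g is H.
So H makes up 2.016/475.918 = 0.0042 of the mass, i.e. 0.42%.

0.42 mass %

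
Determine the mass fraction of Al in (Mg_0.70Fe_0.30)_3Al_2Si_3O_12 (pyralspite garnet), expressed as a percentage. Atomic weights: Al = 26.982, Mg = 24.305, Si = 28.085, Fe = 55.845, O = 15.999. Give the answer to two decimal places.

12.51 wt%

Molar mass of (Mg_0.70Fe_0.30)_3Al_2Si_3O_12: 2.10·24.305 + 0.90·55.845 + 2·26.982 + 3·28.085 + 12·15.999 = 431.508 g/mol.
Mass of Al per formula unit: 2 × 26.982 = 53.964 g.
Weight fraction Al = 53.964 / 431.508 = 0.1251.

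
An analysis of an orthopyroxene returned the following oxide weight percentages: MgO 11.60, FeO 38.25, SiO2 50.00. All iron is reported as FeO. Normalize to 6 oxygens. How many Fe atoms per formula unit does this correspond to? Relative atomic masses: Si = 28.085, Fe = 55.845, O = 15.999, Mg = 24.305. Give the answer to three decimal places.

MgO (M=40.304): mol = 0.28781; Mg = 0.28781, O = 0.28781.
FeO (M=71.844): mol = 0.53240; Fe = 0.53240, O = 0.53240.
SiO2 (M=60.083): mol = 0.83218; Si = 0.83218, O = 1.66436.
ΣO = 2.48457; factor = 6/ΣO = 2.41490.
Fe apfu = 0.53240 × 2.41490 = 1.286.

1.286 Fe apfu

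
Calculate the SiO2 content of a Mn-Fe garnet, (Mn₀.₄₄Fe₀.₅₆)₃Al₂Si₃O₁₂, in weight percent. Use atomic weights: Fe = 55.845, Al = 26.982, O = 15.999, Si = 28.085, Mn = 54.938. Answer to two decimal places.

36.30 wt%

Molar mass of (Mn₀.₄₄Fe₀.₅₆)₃Al₂Si₃O₁₂ = 1.32·54.938 + 1.68·55.845 + 2·26.982 + 3·28.085 + 12·15.999 = 496.545 g/mol.
Each formula unit contains 3 Si, equivalent to 3/1 = 3.0000 mol SiO2.
M(SiO2) = 1×28.085 + 2×15.999 = 60.083 g/mol.
Mass of SiO2 per formula unit = 3.0000 × 60.083 = 180.249 g.
SiO2 wt% = 180.249 / 496.545 × 100 = 36.30%.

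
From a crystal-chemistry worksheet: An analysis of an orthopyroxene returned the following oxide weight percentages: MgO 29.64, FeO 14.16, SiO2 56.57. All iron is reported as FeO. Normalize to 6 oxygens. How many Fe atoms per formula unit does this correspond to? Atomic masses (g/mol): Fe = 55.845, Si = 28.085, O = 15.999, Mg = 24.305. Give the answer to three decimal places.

MgO: 29.64/40.304 = 0.73541 mol → 0.73541 mol Mg, 0.73541 mol O.
FeO: 14.16/71.844 = 0.19709 mol → 0.19709 mol Fe, 0.19709 mol O.
SiO2: 56.57/60.083 = 0.94153 mol → 0.94153 mol Si, 1.88306 mol O.
Total oxygen = 2.81556 mol. Normalization factor = 6/2.81556 = 2.13101.
Fe per 6 O = 0.19709 × 2.13101 = 0.420.

0.420 Fe apfu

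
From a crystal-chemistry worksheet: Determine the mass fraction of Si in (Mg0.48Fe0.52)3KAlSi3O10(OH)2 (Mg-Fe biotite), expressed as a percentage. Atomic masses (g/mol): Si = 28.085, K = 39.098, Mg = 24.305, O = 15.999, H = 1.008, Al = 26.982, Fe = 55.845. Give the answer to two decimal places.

18.06 mass %

Molar mass of (Mg0.48Fe0.52)3KAlSi3O10(OH)2: 1.44×24.305 + 1.56×55.845 + 1×39.098 + 1×26.982 + 3×28.085 + 12×15.999 + 2×1.008 = 466.456 g/mol.
Mass of Si per formula unit: 3 × 28.085 = 84.255 g.
Weight fraction Si = 84.255 / 466.456 = 0.1806.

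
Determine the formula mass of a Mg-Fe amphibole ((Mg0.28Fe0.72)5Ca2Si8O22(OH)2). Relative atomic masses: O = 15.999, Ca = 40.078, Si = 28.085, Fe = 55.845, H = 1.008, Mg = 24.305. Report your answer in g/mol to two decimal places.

925.90 g/mol

Mg: 1.40 × 24.305 = 34.0270
Fe: 3.60 × 55.845 = 201.0420
Ca: 2 × 40.078 = 80.1560
Si: 8 × 28.085 = 224.6800
O: 24 × 15.999 = 383.9760
H: 2 × 1.008 = 2.0160
Summing the contributions gives the formula mass.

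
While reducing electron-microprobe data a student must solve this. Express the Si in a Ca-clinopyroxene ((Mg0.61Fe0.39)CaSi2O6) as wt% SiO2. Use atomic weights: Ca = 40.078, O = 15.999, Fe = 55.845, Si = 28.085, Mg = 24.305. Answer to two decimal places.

52.51 wt%

Formula mass = 228.848 g/mol.
2 Si → 2.0000 mol SiO2 per formula unit; M(SiO2) = 60.083, so SiO2 mass = 120.166 g.
120.166/228.848 × 100 = 52.51 wt%.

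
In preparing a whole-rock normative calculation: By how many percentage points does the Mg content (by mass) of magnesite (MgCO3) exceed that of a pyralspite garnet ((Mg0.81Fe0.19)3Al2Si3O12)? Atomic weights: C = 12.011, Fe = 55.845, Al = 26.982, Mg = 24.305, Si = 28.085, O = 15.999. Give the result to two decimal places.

Mg in MgCO3: molar mass 84.313 g/mol; 1×24.305 = 24.305 g → 28.83 wt%.
Mg in (Mg0.81Fe0.19)3Al2Si3O12: molar mass 421.100 g/mol; 2.43×24.305 = 59.061 g → 14.03 wt%.
Difference = 28.83 − 14.03 = 14.80 percentage points.

14.80 percentage points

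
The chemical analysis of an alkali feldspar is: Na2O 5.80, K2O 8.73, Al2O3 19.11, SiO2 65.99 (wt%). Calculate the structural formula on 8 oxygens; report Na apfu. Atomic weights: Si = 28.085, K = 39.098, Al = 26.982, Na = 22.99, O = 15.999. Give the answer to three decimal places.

5.80 wt% Na2O ÷ 61.979 g/mol = 0.09358 mol, giving 0.18716 Na and 0.09358 O.
8.73 wt% K2O ÷ 94.195 g/mol = 0.09268 mol, giving 0.18536 K and 0.09268 O.
19.11 wt% Al2O3 ÷ 101.961 g/mol = 0.18742 mol, giving 0.37484 Al and 0.56226 O.
65.99 wt% SiO2 ÷ 60.083 g/mol = 1.09831 mol, giving 1.09831 Si and 2.19662 O.
Oxygen sums to 2.94514; scaling by 8/2.94514 = 2.71634 puts the formula on 8 O.
Na: 0.18716 × 2.71634 = 0.508 atoms per formula unit.

0.508 Na apfu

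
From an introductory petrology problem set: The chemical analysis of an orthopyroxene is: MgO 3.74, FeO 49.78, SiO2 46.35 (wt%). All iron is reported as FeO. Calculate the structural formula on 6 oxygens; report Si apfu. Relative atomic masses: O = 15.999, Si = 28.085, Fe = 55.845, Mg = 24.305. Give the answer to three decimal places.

1.988 Si apfu

3.74 wt% MgO ÷ 40.304 g/mol = 0.09279 mol, giving 0.09279 Mg and 0.09279 O.
49.78 wt% FeO ÷ 71.844 g/mol = 0.69289 mol, giving 0.69289 Fe and 0.69289 O.
46.35 wt% SiO2 ÷ 60.083 g/mol = 0.77143 mol, giving 0.77143 Si and 1.54286 O.
Oxygen sums to 2.32854; scaling by 6/2.32854 = 2.57672 puts the formula on 6 O.
Si: 0.77143 × 2.57672 = 1.988 atoms per formula unit.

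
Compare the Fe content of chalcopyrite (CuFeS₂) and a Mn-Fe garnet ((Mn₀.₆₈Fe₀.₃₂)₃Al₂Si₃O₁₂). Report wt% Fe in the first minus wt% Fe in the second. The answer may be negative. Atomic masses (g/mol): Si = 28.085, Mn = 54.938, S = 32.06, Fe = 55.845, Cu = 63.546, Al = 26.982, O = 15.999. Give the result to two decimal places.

19.62 percentage points

First mineral: 55.845 g Fe in 183.511 g formula = 30.43 wt% Fe.
Second mineral: 53.611 g Fe in 495.892 g formula = 10.81 wt% Fe.
30.43% − 10.81% gives a difference of 19.62 percentage points.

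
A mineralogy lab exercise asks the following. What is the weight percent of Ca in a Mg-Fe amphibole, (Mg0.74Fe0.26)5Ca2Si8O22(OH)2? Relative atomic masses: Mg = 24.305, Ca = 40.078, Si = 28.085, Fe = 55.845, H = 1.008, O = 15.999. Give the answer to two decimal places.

Formula mass = 3.70×24.305 + 1.30×55.845 + 2×40.078 + 8×28.085 + 24×15.999 + 2×1.008 = 853.355 g/mol, of which 80.156 g is Ca.
So Ca makes up 80.156/853.355 = 0.0939 of the mass, i.e. 9.39%.

9.39 weight percent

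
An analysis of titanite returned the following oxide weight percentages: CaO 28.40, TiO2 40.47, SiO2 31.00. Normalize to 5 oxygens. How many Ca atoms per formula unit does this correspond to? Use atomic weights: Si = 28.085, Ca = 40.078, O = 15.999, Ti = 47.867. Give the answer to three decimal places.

0.992 Ca apfu

CaO (M=56.077): mol = 0.50645; Ca = 0.50645, O = 0.50645.
TiO2 (M=79.865): mol = 0.50673; Ti = 0.50673, O = 1.01346.
SiO2 (M=60.083): mol = 0.51595; Si = 0.51595, O = 1.03190.
ΣO = 2.55181; factor = 5/ΣO = 1.95939.
Ca apfu = 0.50645 × 1.95939 = 0.992.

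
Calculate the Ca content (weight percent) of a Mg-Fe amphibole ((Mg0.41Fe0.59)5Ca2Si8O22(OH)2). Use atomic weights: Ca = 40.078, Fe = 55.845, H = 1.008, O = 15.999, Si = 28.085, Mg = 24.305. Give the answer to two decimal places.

Molar mass of (Mg0.41Fe0.59)5Ca2Si8O22(OH)2: 2.05×24.305 + 2.95×55.845 + 2×40.078 + 8×28.085 + 24×15.999 + 2×1.008 = 905.396 g/mol.
Mass of Ca per formula unit: 2 × 40.078 = 80.156 g.
Weight fraction Ca = 80.156 / 905.396 = 0.0885.

8.85 weight percent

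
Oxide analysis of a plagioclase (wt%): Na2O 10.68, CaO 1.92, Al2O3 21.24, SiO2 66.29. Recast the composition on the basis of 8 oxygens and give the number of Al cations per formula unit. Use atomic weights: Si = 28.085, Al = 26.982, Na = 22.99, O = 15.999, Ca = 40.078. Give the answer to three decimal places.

10.68 wt% Na2O ÷ 61.979 g/mol = 0.17232 mol, giving 0.34464 Na and 0.17232 O.
1.92 wt% CaO ÷ 56.077 g/mol = 0.03424 mol, giving 0.03424 Ca and 0.03424 O.
21.24 wt% Al2O3 ÷ 101.961 g/mol = 0.20831 mol, giving 0.41662 Al and 0.62493 O.
66.29 wt% SiO2 ÷ 60.083 g/mol = 1.10331 mol, giving 1.10331 Si and 2.20662 O.
Oxygen sums to 3.03811; scaling by 8/3.03811 = 2.63322 puts the formula on 8 O.
Al: 0.41662 × 2.63322 = 1.097 atoms per formula unit.

1.097 Al apfu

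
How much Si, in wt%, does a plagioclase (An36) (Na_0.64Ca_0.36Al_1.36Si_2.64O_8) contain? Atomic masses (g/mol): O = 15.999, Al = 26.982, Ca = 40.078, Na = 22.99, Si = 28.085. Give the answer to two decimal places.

Molar mass of Na_0.64Ca_0.36Al_1.36Si_2.64O_8: 0.64*22.99 + 0.36*40.078 + 1.36*26.982 + 2.64*28.085 + 8*15.999 = 267.974 g/mol.
Mass of Si per formula unit: 2.64 × 28.085 = 74.144 g.
Weight fraction Si = 74.144 / 267.974 = 0.2767.

27.67 wt%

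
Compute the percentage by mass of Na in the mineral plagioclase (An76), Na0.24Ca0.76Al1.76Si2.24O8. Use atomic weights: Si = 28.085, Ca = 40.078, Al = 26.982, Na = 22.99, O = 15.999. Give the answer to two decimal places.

2.01 weight percent

M(Na0.24Ca0.76Al1.76Si2.24O8) = 274.368 g/mol.
Na contributes 0.24 × 22.99 = 5.518 g per mole.
5.518/274.368 = 0.0201 → 2.01%.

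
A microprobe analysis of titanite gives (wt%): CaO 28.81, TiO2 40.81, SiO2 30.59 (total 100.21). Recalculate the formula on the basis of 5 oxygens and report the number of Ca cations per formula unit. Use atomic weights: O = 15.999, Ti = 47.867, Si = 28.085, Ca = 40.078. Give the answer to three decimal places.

CaO: 28.81/56.077 = 0.51376 mol → 0.51376 mol Ca, 0.51376 mol O.
TiO2: 40.81/79.865 = 0.51099 mol → 0.51099 mol Ti, 1.02198 mol O.
SiO2: 30.59/60.083 = 0.50913 mol → 0.50913 mol Si, 1.01826 mol O.
Total oxygen = 2.55400 mol. Normalization factor = 5/2.55400 = 1.95771.
Ca per 5 O = 0.51376 × 1.95771 = 1.006.

1.006 Ca apfu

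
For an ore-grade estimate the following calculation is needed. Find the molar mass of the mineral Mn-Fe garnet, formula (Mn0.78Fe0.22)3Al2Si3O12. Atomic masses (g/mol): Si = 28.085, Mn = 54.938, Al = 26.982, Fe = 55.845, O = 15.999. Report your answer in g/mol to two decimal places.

495.62 g/mol

Mn: 2.34 × 54.938 = 128.5549
Fe: 0.66 × 55.845 = 36.8577
Al: 2 × 26.982 = 53.9640
Si: 3 × 28.085 = 84.2550
O: 12 × 15.999 = 191.9880
Summing the contributions gives the formula mass.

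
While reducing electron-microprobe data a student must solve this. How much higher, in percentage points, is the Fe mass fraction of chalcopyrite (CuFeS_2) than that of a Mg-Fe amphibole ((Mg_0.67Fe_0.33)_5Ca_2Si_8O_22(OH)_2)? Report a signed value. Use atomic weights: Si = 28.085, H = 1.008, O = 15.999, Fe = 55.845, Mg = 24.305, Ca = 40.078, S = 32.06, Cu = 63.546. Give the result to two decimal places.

Fe in CuFeS_2: molar mass 183.511 g/mol; 1×55.845 = 55.845 g → 30.43 wt%.
Fe in (Mg_0.67Fe_0.33)_5Ca_2Si_8O_22(OH)_2: molar mass 864.394 g/mol; 1.65×55.845 = 92.144 g → 10.66 wt%.
Difference = 30.43 − 10.66 = 19.77 percentage points.

19.77 percentage points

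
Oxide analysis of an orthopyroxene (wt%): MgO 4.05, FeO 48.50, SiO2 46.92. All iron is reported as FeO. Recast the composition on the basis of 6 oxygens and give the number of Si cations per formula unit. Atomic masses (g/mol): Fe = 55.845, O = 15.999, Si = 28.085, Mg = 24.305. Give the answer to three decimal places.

4.05 wt% MgO ÷ 40.304 g/mol = 0.10049 mol, giving 0.10049 Mg and 0.10049 O.
48.50 wt% FeO ÷ 71.844 g/mol = 0.67507 mol, giving 0.67507 Fe and 0.67507 O.
46.92 wt% SiO2 ÷ 60.083 g/mol = 0.78092 mol, giving 0.78092 Si and 1.56184 O.
Oxygen sums to 2.33740; scaling by 6/2.33740 = 2.56695 puts the formula on 6 O.
Si: 0.78092 × 2.56695 = 2.005 atoms per formula unit.

2.005 Si apfu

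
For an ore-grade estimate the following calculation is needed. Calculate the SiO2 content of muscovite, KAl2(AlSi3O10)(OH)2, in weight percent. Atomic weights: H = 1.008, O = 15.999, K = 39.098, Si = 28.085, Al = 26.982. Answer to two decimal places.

45.25 wt%

Molar mass of KAl2(AlSi3O10)(OH)2 = 1×39.098 + 3×26.982 + 3×28.085 + 12×15.999 + 2×1.008 = 398.303 g/mol.
Each formula unit contains 3 Si, equivalent to 3/1 = 3.0000 mol SiO2.
M(SiO2) = 1×28.085 + 2×15.999 = 60.083 g/mol.
Mass of SiO2 per formula unit = 3.0000 × 60.083 = 180.249 g.
SiO2 wt% = 180.249 / 398.303 × 100 = 45.25%.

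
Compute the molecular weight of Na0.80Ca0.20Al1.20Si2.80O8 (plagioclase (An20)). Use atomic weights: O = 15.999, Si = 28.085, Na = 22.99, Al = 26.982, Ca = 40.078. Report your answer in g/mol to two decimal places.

265.42 g/mol

The formula mass is the sum 0.80×22.99 + 0.20×40.078 + 1.20×26.982 + 2.80×28.085 + 8×15.999.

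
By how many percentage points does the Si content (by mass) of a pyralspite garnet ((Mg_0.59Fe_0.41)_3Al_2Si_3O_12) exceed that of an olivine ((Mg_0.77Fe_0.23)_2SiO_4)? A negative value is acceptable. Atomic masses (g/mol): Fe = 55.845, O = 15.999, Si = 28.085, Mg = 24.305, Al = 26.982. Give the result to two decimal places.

Si in (Mg_0.59Fe_0.41)_3Al_2Si_3O_12: molar mass 441.916 g/mol; 3×28.085 = 84.255 g → 19.07 wt%.
Si in (Mg_0.77Fe_0.23)_2SiO_4: molar mass 155.199 g/mol; 1×28.085 = 28.085 g → 18.10 wt%.
Difference = 19.07 − 18.10 = 0.97 percentage points.

0.97 percentage points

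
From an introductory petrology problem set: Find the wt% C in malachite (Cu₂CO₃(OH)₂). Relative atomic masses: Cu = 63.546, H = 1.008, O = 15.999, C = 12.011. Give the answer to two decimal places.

5.43 wt%

Molar mass of Cu₂CO₃(OH)₂: 2·63.546 + 1·12.011 + 5·15.999 + 2·1.008 = 221.114 g/mol.
Mass of C per formula unit: 1 × 12.011 = 12.011 g.
Weight fraction C = 12.011 / 221.114 = 0.0543.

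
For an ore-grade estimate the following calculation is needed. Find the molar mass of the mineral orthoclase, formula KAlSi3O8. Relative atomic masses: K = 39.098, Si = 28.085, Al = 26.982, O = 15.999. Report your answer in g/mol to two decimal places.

278.33 g/mol

The formula mass is the sum 1*39.098 + 1*26.982 + 3*28.085 + 8*15.999.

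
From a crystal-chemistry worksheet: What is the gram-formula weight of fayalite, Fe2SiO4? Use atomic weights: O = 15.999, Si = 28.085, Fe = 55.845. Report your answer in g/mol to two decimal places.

Fe: 2 × 55.845 = 111.6900
Si: 1 × 28.085 = 28.0850
O: 4 × 15.999 = 63.9960
Summing the contributions gives the formula mass.

203.77 g/mol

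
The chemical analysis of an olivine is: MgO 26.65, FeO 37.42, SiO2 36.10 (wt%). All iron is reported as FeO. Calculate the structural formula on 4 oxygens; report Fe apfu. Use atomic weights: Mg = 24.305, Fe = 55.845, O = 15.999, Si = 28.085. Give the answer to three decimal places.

0.874 Fe apfu

26.65 wt% MgO ÷ 40.304 g/mol = 0.66122 mol, giving 0.66122 Mg and 0.66122 O.
37.42 wt% FeO ÷ 71.844 g/mol = 0.52085 mol, giving 0.52085 Fe and 0.52085 O.
36.10 wt% SiO2 ÷ 60.083 g/mol = 0.60084 mol, giving 0.60084 Si and 1.20168 O.
Oxygen sums to 2.38375; scaling by 4/2.38375 = 1.67803 puts the formula on 4 O.
Fe: 0.52085 × 1.67803 = 0.874 atoms per formula unit.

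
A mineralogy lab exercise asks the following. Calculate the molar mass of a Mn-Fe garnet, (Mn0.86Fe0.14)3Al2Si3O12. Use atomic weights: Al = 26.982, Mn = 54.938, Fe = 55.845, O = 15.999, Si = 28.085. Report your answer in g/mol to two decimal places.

495.40 g/mol

M = 2.58·54.938 + 0.42·55.845 + 2·26.982 + 3·28.085 + 12·15.999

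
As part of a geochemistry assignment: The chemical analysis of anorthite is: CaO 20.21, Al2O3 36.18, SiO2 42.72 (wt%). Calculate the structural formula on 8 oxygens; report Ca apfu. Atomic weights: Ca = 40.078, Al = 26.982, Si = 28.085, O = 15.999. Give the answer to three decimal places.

CaO: 20.21/56.077 = 0.36040 mol → 0.36040 mol Ca, 0.36040 mol O.
Al2O3: 36.18/101.961 = 0.35484 mol → 0.70968 mol Al, 1.06452 mol O.
SiO2: 42.72/60.083 = 0.71102 mol → 0.71102 mol Si, 1.42204 mol O.
Total oxygen = 2.84696 mol. Normalization factor = 8/2.84696 = 2.81001.
Ca per 8 O = 0.36040 × 2.81001 = 1.013.

1.013 Ca apfu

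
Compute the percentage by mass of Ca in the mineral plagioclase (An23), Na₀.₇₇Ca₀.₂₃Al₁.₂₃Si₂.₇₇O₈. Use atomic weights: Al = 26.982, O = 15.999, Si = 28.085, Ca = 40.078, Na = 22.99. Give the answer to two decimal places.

3.47 mass %

Molar mass of Na₀.₇₇Ca₀.₂₃Al₁.₂₃Si₂.₇₇O₈: 0.77·22.99 + 0.23·40.078 + 1.23·26.982 + 2.77·28.085 + 8·15.999 = 265.896 g/mol.
Mass of Ca per formula unit: 0.23 × 40.078 = 9.218 g.
Weight fraction Ca = 9.218 / 265.896 = 0.0347.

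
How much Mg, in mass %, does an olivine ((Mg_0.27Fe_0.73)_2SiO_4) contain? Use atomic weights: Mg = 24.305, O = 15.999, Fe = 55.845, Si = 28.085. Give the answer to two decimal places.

Formula mass = 0.54×24.305 + 1.46×55.845 + 1×28.085 + 4×15.999 = 186.739 g/mol, of which 13.125 g is Mg.
So Mg makes up 13.125/186.739 = 0.0703 of the mass, i.e. 7.03%.

7.03 mass %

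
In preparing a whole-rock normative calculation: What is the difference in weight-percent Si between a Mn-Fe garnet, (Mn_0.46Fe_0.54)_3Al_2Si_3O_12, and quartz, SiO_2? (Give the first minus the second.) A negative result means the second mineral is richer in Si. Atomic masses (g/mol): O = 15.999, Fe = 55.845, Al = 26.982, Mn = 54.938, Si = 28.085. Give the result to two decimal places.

-29.77 percentage points

First mineral: 84.255 g Si in 496.490 g formula = 16.97 wt% Si.
Second mineral: 28.085 g Si in 60.083 g formula = 46.74 wt% Si.
16.97% − 46.74% gives a difference of -29.77 percentage points.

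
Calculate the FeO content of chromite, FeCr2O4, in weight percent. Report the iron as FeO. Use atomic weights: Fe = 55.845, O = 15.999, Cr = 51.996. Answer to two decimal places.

Molar mass of FeCr2O4 = 1×55.845 + 2×51.996 + 4×15.999 = 223.833 g/mol.
Each formula unit contains 1 Fe, equivalent to 1/1 = 1.0000 mol FeO.
M(FeO) = 1×55.845 + 1×15.999 = 71.844 g/mol.
Mass of FeO per formula unit = 1.0000 × 71.844 = 71.844 g.
FeO wt% = 71.844 / 223.833 × 100 = 32.10%.

32.10 wt%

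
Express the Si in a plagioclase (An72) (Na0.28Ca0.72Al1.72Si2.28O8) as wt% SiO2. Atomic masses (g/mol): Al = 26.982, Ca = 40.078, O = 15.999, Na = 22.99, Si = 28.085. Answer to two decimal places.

Formula mass = 273.728 g/mol.
2.28 Si → 2.2800 mol SiO2 per formula unit; M(SiO2) = 60.083, so SiO2 mass = 136.989 g.
136.989/273.728 × 100 = 50.05 wt%.

50.05 wt%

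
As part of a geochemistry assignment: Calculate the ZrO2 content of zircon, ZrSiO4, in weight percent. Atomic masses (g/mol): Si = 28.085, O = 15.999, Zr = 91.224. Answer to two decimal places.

M(ZrSiO4) = 183.305 g/mol; M(ZrO2) = 123.222 g/mol.
Moles ZrO2 per formula unit = 1 Zr ÷ 1 = 1.0000.
ZrO2 fraction = (1.0000 × 123.222) / 183.305 = 123.222/183.305 = 0.6722.

67.22 wt%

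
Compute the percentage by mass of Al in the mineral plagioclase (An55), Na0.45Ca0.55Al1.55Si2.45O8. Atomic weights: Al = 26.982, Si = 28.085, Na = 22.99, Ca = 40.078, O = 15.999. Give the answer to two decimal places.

Molar mass of Na0.45Ca0.55Al1.55Si2.45O8: 0.45×22.99 + 0.55×40.078 + 1.55×26.982 + 2.45×28.085 + 8×15.999 = 271.011 g/mol.
Mass of Al per formula unit: 1.55 × 26.982 = 41.822 g.
Weight fraction Al = 41.822 / 271.011 = 0.1543.

15.43 weight percent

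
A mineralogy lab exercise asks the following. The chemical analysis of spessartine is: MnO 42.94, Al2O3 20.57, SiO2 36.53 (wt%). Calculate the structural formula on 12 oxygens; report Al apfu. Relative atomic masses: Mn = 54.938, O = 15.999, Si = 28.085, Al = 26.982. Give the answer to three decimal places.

1.995 Al apfu

42.94 wt% MnO ÷ 70.937 g/mol = 0.60533 mol, giving 0.60533 Mn and 0.60533 O.
20.57 wt% Al2O3 ÷ 101.961 g/mol = 0.20174 mol, giving 0.40348 Al and 0.60522 O.
36.53 wt% SiO2 ÷ 60.083 g/mol = 0.60799 mol, giving 0.60799 Si and 1.21598 O.
Oxygen sums to 2.42653; scaling by 12/2.42653 = 4.94533 puts the formula on 12 O.
Al: 0.40348 × 4.94533 = 1.995 atoms per formula unit.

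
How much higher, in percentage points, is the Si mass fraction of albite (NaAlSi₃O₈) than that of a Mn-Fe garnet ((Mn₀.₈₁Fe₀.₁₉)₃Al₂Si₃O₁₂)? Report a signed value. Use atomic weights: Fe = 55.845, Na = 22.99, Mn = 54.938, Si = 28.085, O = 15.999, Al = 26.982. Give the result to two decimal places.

15.13 percentage points

Si in NaAlSi₃O₈: molar mass 262.219 g/mol; 3×28.085 = 84.255 g → 32.13 wt%.
Si in (Mn₀.₈₁Fe₀.₁₉)₃Al₂Si₃O₁₂: molar mass 495.538 g/mol; 3×28.085 = 84.255 g → 17.00 wt%.
Difference = 32.13 − 17.00 = 15.13 percentage points.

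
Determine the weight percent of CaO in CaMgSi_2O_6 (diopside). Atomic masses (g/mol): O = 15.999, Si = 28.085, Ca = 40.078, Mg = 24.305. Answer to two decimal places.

25.90 wt%

Formula mass = 216.547 g/mol.
1 Ca → 1.0000 mol CaO per formula unit; M(CaO) = 56.077, so CaO mass = 56.077 g.
56.077/216.547 × 100 = 25.90 wt%.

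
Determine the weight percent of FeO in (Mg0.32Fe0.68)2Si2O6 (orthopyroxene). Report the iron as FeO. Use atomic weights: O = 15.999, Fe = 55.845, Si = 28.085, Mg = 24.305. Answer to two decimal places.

40.10 wt%

Formula mass = 243.668 g/mol.
1.36 Fe → 1.3600 mol FeO per formula unit; M(FeO) = 71.844, so FeO mass = 97.708 g.
97.708/243.668 × 100 = 40.10 wt%.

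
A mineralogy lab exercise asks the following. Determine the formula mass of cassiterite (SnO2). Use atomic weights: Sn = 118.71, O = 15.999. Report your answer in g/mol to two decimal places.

150.71 g/mol

Sn: 1 × 118.71 = 118.7100
O: 2 × 15.999 = 31.9980
Summing the contributions gives the formula mass.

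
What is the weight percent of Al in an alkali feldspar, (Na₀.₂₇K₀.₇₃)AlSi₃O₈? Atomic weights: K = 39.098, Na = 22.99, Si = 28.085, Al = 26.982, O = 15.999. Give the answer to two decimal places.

Formula mass = 0.27×22.99 + 0.73×39.098 + 1×26.982 + 3×28.085 + 8×15.999 = 273.978 g/mol, of which 26.982 g is Al.
So Al makes up 26.982/273.978 = 0.0985 of the mass, i.e. 9.85%.

9.85 weight percent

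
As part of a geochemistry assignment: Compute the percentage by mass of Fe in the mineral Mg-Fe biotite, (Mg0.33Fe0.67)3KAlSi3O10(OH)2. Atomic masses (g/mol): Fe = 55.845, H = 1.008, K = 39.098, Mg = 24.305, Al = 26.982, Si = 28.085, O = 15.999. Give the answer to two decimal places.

M((Mg0.33Fe0.67)3KAlSi3O10(OH)2) = 480.649 g/mol.
Fe contributes 2.01 × 55.845 = 112.248 g per mole.
112.248/480.649 = 0.2335 → 23.35%.

23.35 mass %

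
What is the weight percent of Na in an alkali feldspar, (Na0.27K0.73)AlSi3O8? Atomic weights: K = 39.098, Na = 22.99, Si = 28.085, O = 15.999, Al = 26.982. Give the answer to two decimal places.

Molar mass of (Na0.27K0.73)AlSi3O8: 0.27×22.99 + 0.73×39.098 + 1×26.982 + 3×28.085 + 8×15.999 = 273.978 g/mol.
Mass of Na per formula unit: 0.27 × 22.99 = 6.207 g.
Weight fraction Na = 6.207 / 273.978 = 0.0227.

2.27 mass %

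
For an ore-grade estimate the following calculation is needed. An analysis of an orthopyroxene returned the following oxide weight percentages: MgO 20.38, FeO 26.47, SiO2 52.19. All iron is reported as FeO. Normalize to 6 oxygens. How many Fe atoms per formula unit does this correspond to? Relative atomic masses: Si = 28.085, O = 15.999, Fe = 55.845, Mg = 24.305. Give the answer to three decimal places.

MgO (M=40.304): mol = 0.50566; Mg = 0.50566, O = 0.50566.
FeO (M=71.844): mol = 0.36844; Fe = 0.36844, O = 0.36844.
SiO2 (M=60.083): mol = 0.86863; Si = 0.86863, O = 1.73726.
ΣO = 2.61136; factor = 6/ΣO = 2.29765.
Fe apfu = 0.36844 × 2.29765 = 0.847.

0.847 Fe apfu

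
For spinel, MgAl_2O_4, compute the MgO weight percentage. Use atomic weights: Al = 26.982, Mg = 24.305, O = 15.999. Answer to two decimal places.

28.33 wt%

Molar mass of MgAl_2O_4 = 1·24.305 + 2·26.982 + 4·15.999 = 142.265 g/mol.
Each formula unit contains 1 Mg, equivalent to 1/1 = 1.0000 mol MgO.
M(MgO) = 1×24.305 + 1×15.999 = 40.304 g/mol.
Mass of MgO per formula unit = 1.0000 × 40.304 = 40.304 g.
MgO wt% = 40.304 / 142.265 × 100 = 28.33%.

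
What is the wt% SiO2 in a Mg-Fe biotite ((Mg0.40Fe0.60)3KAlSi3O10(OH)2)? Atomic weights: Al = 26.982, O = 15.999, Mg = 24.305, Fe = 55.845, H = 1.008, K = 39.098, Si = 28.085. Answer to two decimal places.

M((Mg0.40Fe0.60)3KAlSi3O10(OH)2) = 474.026 g/mol; M(SiO2) = 60.083 g/mol.
Moles SiO2 per formula unit = 3 Si ÷ 1 = 3.0000.
SiO2 fraction = (3.0000 × 60.083) / 474.026 = 180.249/474.026 = 0.3803.

38.03 wt%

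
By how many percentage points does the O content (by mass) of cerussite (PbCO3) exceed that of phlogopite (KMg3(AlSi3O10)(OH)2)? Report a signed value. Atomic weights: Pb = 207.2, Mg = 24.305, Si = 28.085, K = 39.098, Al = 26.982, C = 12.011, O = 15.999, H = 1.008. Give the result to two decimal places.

-28.05 percentage points

O in PbCO3: molar mass 267.208 g/mol; 3×15.999 = 47.997 g → 17.96 wt%.
O in KMg3(AlSi3O10)(OH)2: molar mass 417.254 g/mol; 12×15.999 = 191.988 g → 46.01 wt%.
Difference = 17.96 − 46.01 = -28.05 percentage points.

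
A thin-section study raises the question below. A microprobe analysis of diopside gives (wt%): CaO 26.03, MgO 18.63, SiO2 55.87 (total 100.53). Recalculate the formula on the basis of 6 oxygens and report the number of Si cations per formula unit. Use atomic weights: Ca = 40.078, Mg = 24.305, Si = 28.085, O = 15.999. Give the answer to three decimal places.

2.002 Si apfu

26.03 wt% CaO ÷ 56.077 g/mol = 0.46418 mol, giving 0.46418 Ca and 0.46418 O.
18.63 wt% MgO ÷ 40.304 g/mol = 0.46224 mol, giving 0.46224 Mg and 0.46224 O.
55.87 wt% SiO2 ÷ 60.083 g/mol = 0.92988 mol, giving 0.92988 Si and 1.85976 O.
Oxygen sums to 2.78618; scaling by 6/2.78618 = 2.15349 puts the formula on 6 O.
Si: 0.92988 × 2.15349 = 2.002 atoms per formula unit.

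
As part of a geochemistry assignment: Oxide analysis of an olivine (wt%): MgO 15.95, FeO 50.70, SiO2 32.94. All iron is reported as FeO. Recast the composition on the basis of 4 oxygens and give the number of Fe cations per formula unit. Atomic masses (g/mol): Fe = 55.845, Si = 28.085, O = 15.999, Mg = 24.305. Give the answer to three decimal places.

1.284 Fe apfu

MgO: 15.95/40.304 = 0.39574 mol → 0.39574 mol Mg, 0.39574 mol O.
FeO: 50.70/71.844 = 0.70570 mol → 0.70570 mol Fe, 0.70570 mol O.
SiO2: 32.94/60.083 = 0.54824 mol → 0.54824 mol Si, 1.09648 mol O.
Total oxygen = 2.19792 mol. Normalization factor = 4/2.19792 = 1.81990.
Fe per 4 O = 0.70570 × 1.81990 = 1.284.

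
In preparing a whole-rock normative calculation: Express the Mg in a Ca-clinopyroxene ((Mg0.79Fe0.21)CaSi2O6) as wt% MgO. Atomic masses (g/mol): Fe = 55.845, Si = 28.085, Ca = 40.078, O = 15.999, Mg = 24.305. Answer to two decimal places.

14.27 wt%

Molar mass of (Mg0.79Fe0.21)CaSi2O6 = 0.79*24.305 + 0.21*55.845 + 1*40.078 + 2*28.085 + 6*15.999 = 223.170 g/mol.
Each formula unit contains 0.79 Mg, equivalent to 0.79/1 = 0.7900 mol MgO.
M(MgO) = 1×24.305 + 1×15.999 = 40.304 g/mol.
Mass of MgO per formula unit = 0.7900 × 40.304 = 31.840 g.
MgO wt% = 31.840 / 223.170 × 100 = 14.27%.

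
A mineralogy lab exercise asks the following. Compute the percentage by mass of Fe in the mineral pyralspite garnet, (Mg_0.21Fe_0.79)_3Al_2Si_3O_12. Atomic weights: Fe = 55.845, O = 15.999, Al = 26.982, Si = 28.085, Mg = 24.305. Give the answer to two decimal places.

27.70 wt%

M((Mg_0.21Fe_0.79)_3Al_2Si_3O_12) = 477.872 g/mol.
Fe contributes 2.37 × 55.845 = 132.353 g per mole.
132.353/477.872 = 0.2770 → 27.70%.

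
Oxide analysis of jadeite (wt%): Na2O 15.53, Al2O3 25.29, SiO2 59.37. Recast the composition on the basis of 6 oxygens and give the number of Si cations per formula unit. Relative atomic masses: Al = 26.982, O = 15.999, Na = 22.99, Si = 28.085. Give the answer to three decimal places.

1.996 Si apfu

Na2O (M=61.979): mol = 0.25057; Na = 0.50114, O = 0.25057.
Al2O3 (M=101.961): mol = 0.24804; Al = 0.49608, O = 0.74412.
SiO2 (M=60.083): mol = 0.98813; Si = 0.98813, O = 1.97626.
ΣO = 2.97095; factor = 6/ΣO = 2.01956.
Si apfu = 0.98813 × 2.01956 = 1.996.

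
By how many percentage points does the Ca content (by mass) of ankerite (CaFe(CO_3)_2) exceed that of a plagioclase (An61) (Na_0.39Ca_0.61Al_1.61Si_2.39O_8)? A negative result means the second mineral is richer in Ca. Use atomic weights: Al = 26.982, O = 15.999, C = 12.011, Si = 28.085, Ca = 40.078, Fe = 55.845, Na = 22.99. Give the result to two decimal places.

9.57 percentage points

Ca in CaFe(CO_3)_2: molar mass 215.939 g/mol; 1×40.078 = 40.078 g → 18.56 wt%.
Ca in Na_0.39Ca_0.61Al_1.61Si_2.39O_8: molar mass 271.970 g/mol; 0.61×40.078 = 24.448 g → 8.99 wt%.
Difference = 18.56 − 8.99 = 9.57 percentage points.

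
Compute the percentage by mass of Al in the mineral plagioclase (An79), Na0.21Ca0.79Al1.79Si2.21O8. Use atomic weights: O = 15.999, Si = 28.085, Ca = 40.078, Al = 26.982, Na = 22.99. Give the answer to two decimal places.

17.57 weight percent

M(Na0.21Ca0.79Al1.79Si2.21O8) = 274.847 g/mol.
Al contributes 1.79 × 26.982 = 48.298 g per mole.
48.298/274.847 = 0.1757 → 17.57%.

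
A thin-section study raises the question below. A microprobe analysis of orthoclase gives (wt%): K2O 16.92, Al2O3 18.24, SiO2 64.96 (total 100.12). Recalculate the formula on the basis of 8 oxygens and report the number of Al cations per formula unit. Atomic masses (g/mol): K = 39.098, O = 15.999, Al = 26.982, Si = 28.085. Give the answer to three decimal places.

0.994 Al apfu

16.92 wt% K2O ÷ 94.195 g/mol = 0.17963 mol, giving 0.35926 K and 0.17963 O.
18.24 wt% Al2O3 ÷ 101.961 g/mol = 0.17889 mol, giving 0.35778 Al and 0.53667 O.
64.96 wt% SiO2 ÷ 60.083 g/mol = 1.08117 mol, giving 1.08117 Si and 2.16234 O.
Oxygen sums to 2.87864; scaling by 8/2.87864 = 2.77909 puts the formula on 8 O.
Al: 0.35778 × 2.77909 = 0.994 atoms per formula unit.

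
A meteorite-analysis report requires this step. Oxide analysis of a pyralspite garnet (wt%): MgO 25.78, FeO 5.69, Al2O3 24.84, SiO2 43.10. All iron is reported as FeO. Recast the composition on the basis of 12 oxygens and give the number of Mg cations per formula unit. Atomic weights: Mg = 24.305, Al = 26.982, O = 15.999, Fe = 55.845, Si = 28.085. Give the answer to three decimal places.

2.661 Mg apfu

MgO: 25.78/40.304 = 0.63964 mol → 0.63964 mol Mg, 0.63964 mol O.
FeO: 5.69/71.844 = 0.07920 mol → 0.07920 mol Fe, 0.07920 mol O.
Al2O3: 24.84/101.961 = 0.24362 mol → 0.48724 mol Al, 0.73086 mol O.
SiO2: 43.10/60.083 = 0.71734 mol → 0.71734 mol Si, 1.43468 mol O.
Total oxygen = 2.88438 mol. Normalization factor = 12/2.88438 = 4.16034.
Mg per 12 O = 0.63964 × 4.16034 = 2.661.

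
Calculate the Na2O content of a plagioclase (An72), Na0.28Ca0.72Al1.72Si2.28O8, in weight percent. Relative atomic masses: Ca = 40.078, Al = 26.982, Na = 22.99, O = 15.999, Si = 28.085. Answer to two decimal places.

3.17 wt%

M(Na0.28Ca0.72Al1.72Si2.28O8) = 273.728 g/mol; M(Na2O) = 61.979 g/mol.
Moles Na2O per formula unit = 0.28 Na ÷ 2 = 0.1400.
Na2O fraction = (0.1400 × 61.979) / 273.728 = 8.677/273.728 = 0.0317.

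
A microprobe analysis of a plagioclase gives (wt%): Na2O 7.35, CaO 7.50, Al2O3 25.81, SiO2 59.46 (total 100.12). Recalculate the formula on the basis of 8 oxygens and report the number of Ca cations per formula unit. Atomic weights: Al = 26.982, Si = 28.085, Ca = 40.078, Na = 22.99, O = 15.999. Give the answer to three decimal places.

0.358 Ca apfu

7.35 wt% Na2O ÷ 61.979 g/mol = 0.11859 mol, giving 0.23718 Na and 0.11859 O.
7.50 wt% CaO ÷ 56.077 g/mol = 0.13374 mol, giving 0.13374 Ca and 0.13374 O.
25.81 wt% Al2O3 ÷ 101.961 g/mol = 0.25314 mol, giving 0.50628 Al and 0.75942 O.
59.46 wt% SiO2 ÷ 60.083 g/mol = 0.98963 mol, giving 0.98963 Si and 1.97926 O.
Oxygen sums to 2.99101; scaling by 8/2.99101 = 2.67468 puts the formula on 8 O.
Ca: 0.13374 × 2.67468 = 0.358 atoms per formula unit.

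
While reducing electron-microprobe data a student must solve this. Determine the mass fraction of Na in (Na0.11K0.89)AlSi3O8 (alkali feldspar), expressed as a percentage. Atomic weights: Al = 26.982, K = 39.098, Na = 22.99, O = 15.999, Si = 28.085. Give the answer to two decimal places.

0.91 wt%

M((Na0.11K0.89)AlSi3O8) = 276.555 g/mol.
Na contributes 0.11 × 22.99 = 2.529 g per mole.
2.529/276.555 = 0.0091 → 0.91%.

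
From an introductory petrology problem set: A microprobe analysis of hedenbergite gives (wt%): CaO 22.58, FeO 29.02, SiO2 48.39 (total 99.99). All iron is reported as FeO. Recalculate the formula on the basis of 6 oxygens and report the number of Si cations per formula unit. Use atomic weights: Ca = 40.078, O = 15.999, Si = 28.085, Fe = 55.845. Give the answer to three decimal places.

CaO: 22.58/56.077 = 0.40266 mol → 0.40266 mol Ca, 0.40266 mol O.
FeO: 29.02/71.844 = 0.40393 mol → 0.40393 mol Fe, 0.40393 mol O.
SiO2: 48.39/60.083 = 0.80539 mol → 0.80539 mol Si, 1.61078 mol O.
Total oxygen = 2.41737 mol. Normalization factor = 6/2.41737 = 2.48204.
Si per 6 O = 0.80539 × 2.48204 = 1.999.

1.999 Si apfu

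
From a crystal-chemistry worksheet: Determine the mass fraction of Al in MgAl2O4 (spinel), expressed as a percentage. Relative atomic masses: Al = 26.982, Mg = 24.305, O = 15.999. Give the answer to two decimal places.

37.93 weight percent

M(MgAl2O4) = 142.265 g/mol.
Al contributes 2 × 26.982 = 53.964 g per mole.
53.964/142.265 = 0.3793 → 37.93%.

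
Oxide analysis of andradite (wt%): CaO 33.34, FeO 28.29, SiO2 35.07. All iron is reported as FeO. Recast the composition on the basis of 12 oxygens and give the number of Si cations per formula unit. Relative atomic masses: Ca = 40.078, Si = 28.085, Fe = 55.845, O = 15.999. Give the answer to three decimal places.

CaO: 33.34/56.077 = 0.59454 mol → 0.59454 mol Ca, 0.59454 mol O.
FeO: 28.29/71.844 = 0.39377 mol → 0.39377 mol Fe, 0.39377 mol O.
SiO2: 35.07/60.083 = 0.58369 mol → 0.58369 mol Si, 1.16738 mol O.
Total oxygen = 2.15569 mol. Normalization factor = 12/2.15569 = 5.56666.
Si per 12 O = 0.58369 × 5.56666 = 3.249.

3.249 Si apfu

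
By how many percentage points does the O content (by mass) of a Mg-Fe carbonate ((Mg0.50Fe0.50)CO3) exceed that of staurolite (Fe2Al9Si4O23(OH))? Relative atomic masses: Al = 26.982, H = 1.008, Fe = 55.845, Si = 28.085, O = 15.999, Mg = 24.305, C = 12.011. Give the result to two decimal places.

O in (Mg0.50Fe0.50)CO3: molar mass 100.083 g/mol; 3×15.999 = 47.997 g → 47.96 wt%.
O in Fe2Al9Si4O23(OH): molar mass 851.852 g/mol; 24×15.999 = 383.976 g → 45.08 wt%.
Difference = 47.96 − 45.08 = 2.88 percentage points.

2.88 percentage points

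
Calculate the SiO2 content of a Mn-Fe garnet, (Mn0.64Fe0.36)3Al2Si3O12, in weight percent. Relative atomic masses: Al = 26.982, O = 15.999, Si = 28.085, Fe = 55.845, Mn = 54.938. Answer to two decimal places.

M((Mn0.64Fe0.36)3Al2Si3O12) = 496.001 g/mol; M(SiO2) = 60.083 g/mol.
Moles SiO2 per formula unit = 3 Si ÷ 1 = 3.0000.
SiO2 fraction = (3.0000 × 60.083) / 496.001 = 180.249/496.001 = 0.3634.

36.34 wt%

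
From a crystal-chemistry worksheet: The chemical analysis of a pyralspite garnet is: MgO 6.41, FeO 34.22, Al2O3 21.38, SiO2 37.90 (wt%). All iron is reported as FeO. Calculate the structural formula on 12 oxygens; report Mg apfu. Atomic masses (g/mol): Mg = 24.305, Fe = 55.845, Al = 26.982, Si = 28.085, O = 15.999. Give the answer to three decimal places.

MgO (M=40.304): mol = 0.15904; Mg = 0.15904, O = 0.15904.
FeO (M=71.844): mol = 0.47631; Fe = 0.47631, O = 0.47631.
Al2O3 (M=101.961): mol = 0.20969; Al = 0.41938, O = 0.62907.
SiO2 (M=60.083): mol = 0.63079; Si = 0.63079, O = 1.26158.
ΣO = 2.52600; factor = 12/ΣO = 4.75059.
Mg apfu = 0.15904 × 4.75059 = 0.756.

0.756 Mg apfu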